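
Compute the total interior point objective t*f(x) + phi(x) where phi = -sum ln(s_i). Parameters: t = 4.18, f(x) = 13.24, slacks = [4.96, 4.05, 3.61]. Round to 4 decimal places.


Step 1: Compute log-barrier.
ln values: [1.6014, 1.3987, 1.2837]
phi = -(1.6014 + 1.3987 + 1.2837) = -4.2838
Step 2: Compute augmented objective.
t*f(x) = 4.18*13.24 = 55.3432
Total = 55.3432 - 4.2838 = 51.0594


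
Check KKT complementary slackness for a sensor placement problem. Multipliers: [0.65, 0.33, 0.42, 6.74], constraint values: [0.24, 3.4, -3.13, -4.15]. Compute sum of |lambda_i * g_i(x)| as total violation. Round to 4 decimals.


KKT complementary slackness check:
lambda_1 * g_1 = 0.65 * 0.24 = 0.156
lambda_2 * g_2 = 0.33 * 3.4 = 1.122
lambda_3 * g_3 = 0.42 * -3.13 = -1.3146
lambda_4 * g_4 = 6.74 * -4.15 = -27.971
Total violation = 0.156 + 1.122 + 1.3146 + 27.971 = 30.5636


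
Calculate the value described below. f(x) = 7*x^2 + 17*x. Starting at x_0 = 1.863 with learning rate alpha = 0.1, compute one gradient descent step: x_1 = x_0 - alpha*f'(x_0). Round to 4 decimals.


We compute the gradient at x_0 and apply the update.
f'(x) = 14*x + 17
f'(1.863) = 14*1.863 + 17 = 43.082
x_1 = 1.863 - 0.1*43.082 = -2.4452


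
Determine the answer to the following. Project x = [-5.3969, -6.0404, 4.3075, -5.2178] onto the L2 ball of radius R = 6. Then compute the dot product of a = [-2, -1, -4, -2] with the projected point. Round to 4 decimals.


Step 1: Compute ||x|| (intermediates to 6 decimals).
||x|| = sqrt((-5.3969)^2 + (-6.0404)^2 + 4.3075^2 + (-5.2178)^2) = 10.554286
Step 2: Project.
Since ||x|| > R, scale = R/||x|| = 6/10.554286 = 0.568489, proj(x) = scale * x
proj(x) = [-3.068078, -3.433901, 2.448766, -2.966262]
Step 3: Dot product.
a^T * proj(x) = -2*(-3.068078) - 1*(-3.433901) - 4*2.448766 - 2*(-2.966262) = 5.7075


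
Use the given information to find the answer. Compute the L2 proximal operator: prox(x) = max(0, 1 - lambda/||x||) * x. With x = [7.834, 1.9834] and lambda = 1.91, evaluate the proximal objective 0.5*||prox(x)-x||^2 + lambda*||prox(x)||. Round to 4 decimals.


Step 1: Compute ||x||.
||x|| = 8.0812
Step 2: Compute scaling factor.
scale = max(0, 1 - 1.91/8.0812) = 0.7636
Step 3: prox(x) = [5.9824, 1.5146]
||prox(x)|| = 6.1712
Step 4: Proximal objective.
0.5*||prox-x||^2 = 1.8241
lambda*||prox|| = 11.787
Total = 13.611


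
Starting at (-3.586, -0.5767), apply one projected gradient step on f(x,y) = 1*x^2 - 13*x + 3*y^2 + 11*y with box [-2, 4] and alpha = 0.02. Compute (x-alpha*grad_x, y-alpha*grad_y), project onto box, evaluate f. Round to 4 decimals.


Step 1: Compute gradient at (-3.586, -0.5767).
grad_x = 2*1*-3.586 - 13 = -20.172
grad_y = 2*3*-0.5767 + 11 = 7.5398
Step 2: Gradient step.
x_raw = -3.586 - 0.02*-20.172 = -3.1826
y_raw = -0.5767 - 0.02*7.5398 = -0.7275
Step 3: Project onto [-2, 4].
x_proj = clip(-3.1826) = -2.0
y_proj = clip(-0.7275) = -0.7275
Step 4: Evaluate f.
f(-2.0, -0.7275) = 23.5853


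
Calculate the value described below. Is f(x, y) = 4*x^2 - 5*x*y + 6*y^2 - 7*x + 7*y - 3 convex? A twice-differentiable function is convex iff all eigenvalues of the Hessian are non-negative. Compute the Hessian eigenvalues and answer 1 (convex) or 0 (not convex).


The Hessian of f(x,y) = 4*x^2 - 5*x*y + 6*y^2 - 7*x + 7*y - 3 is:
H = [[8, -5], [-5, 12]]
Trace = 8 + 12 = 20
Determinant = 8*12 - (-5)^2 = 71
Discriminant = (20)^2 - 4*71 = 116.0
Eigenvalues: lambda_1 = 4.6148, lambda_2 = 15.3852
The function is convex.

1


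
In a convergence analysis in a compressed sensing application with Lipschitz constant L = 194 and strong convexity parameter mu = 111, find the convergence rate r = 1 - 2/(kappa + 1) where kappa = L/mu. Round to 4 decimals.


Step 1: Compute the condition number.
kappa = L/mu = 194/111 = 1.7477
Step 2: Compute the convergence rate.
r = 1 - 2/(kappa + 1) = 1 - 2*mu/(L + mu) = (L - mu)/(L + mu) = 83/305 = 0.2721


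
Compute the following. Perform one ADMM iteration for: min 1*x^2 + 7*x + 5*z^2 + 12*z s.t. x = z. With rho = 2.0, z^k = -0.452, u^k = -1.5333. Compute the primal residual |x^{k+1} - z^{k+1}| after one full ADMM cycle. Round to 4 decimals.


ADMM iteration with rho = 2.0, z^k = -0.452, u^k = -1.5333
Step 1: x-update.
Minimize 1*x^2 + 7*x + (2.0/2)*(x + 0.452 - 1.5333)^2
FOC: (2*1 + 2.0)*x = -7 + 2.0*(-0.452 + 1.5333)
x^{k+1} = -1.2094
Step 2: z-update.
Minimize 5*z^2 + 12*z + (2.0/2)*(-1.2094 - z - 1.5333)^2
FOC: (2*5 + 2.0)*z = -12 + 2.0*(-1.2094 - 1.5333)
z^{k+1} = -1.4571
Step 3: u-update.
u^{k+1} = -1.5333 - 1.2094 + 1.4571 = -1.2855
Step 4: Primal residual = |-1.2094 + 1.4571| = 0.2478


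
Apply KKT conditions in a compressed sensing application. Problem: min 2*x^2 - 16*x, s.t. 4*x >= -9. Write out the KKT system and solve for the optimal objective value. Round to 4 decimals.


Step 1: Try lambda = 0 (constraint inactive).
Stationarity: 2*2*x - 16 = 0
x* = 16/(2*2) = 4.0
Check constraint: 4*4.0 = 16.0 >= -9 -- satisfied.
Step 2: Compute optimal value.
f(x*) = 2*4.0^2 - 16*4.0 = -32.0


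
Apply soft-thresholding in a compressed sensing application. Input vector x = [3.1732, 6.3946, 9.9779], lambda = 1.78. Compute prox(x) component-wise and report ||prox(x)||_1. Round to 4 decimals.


Soft-thresholding with lambda = 1.78:
prox(3.1732) = sign(3.1732)*max(|3.1732| - 1.78, 0) = 1.3932
prox(6.3946) = sign(6.3946)*max(|6.3946| - 1.78, 0) = 4.6146
prox(9.9779) = sign(9.9779)*max(|9.9779| - 1.78, 0) = 8.1979
prox(x) = [1.3932, 4.6146, 8.1979]
||prox(x)||_1 = 1.3932 + 4.6146 + 8.1979 = 14.2057


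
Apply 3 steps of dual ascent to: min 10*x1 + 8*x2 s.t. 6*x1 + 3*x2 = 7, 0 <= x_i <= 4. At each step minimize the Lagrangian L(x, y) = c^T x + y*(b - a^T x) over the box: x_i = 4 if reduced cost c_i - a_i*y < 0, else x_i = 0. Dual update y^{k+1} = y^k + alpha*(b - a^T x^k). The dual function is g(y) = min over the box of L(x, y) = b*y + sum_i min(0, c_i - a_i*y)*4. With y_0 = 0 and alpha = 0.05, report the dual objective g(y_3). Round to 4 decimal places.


Dual ascent for LP: min 10*x1 + 8*x2, 6*x1 + 3*x2 = 7, 0 <= x_i <= 4
Step 1: y^k = 0.0, reduced costs: (10.0, 8.0)
  x^k = (0.0, 0.0), subgradient = b - a^T x = 7.0
  y^{k+1} = 0.0 + 0.05*7.0 = 0.35
Step 2: y^k = 0.35, reduced costs: (7.9, 6.95)
  x^k = (0.0, 0.0), subgradient = b - a^T x = 7.0
  y^{k+1} = 0.35 + 0.05*7.0 = 0.7
Step 3: y^k = 0.7, reduced costs: (5.8, 5.9)
  x^k = (0.0, 0.0), subgradient = b - a^T x = 7.0
  y^{k+1} = 0.7 + 0.05*7.0 = 1.05
Dual objective at y_3 = 1.05: reduced costs (3.7, 4.85), box minimizer x = (0.0, 0.0)
g(y_3) = b*y + (c1 - a1*y)*x1 + (c2 - a2*y)*x2 = 7*1.05 + 3.7*0.0 + 4.85*0.0 = 7.35 + 0.0 + 0.0 = 7.35


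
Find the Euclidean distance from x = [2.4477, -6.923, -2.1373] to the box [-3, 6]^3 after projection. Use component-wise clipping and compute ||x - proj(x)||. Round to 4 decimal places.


Project each component onto [-3, 6].
clip(2.4477) = 2.4477, clip(-6.923) = -3.0, clip(-2.1373) = -2.1373
Projection = [2.4477, -3.0, -2.1373]
Squared diffs: [0.0, 15.3899, 0.0]
Distance = sqrt(15.3899) = 3.923


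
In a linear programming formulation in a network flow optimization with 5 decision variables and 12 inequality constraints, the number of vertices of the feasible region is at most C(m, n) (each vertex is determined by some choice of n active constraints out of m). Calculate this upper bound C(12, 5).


Each vertex corresponds to some choice of n active constraints out of m, so the number of vertices is at most C(m, n) = m! / (n!(m-n)!).
m = 12, n = 5
Numerator: 12 * 11 * 10 * 9 * 8
Denominator: 5! = 120
C(12, 5) = 792


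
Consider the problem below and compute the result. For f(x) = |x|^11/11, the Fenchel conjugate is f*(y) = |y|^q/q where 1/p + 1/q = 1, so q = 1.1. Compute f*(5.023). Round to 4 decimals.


The conjugate exponent q satisfies 1/p + 1/q = 1.
p = 11, so q = 11/(11 - 1) = 1.1
|y|^q = 5.023^1.1 = 5.9028
f*(5.023) = 5.9028 / 1.1 = 5.3662


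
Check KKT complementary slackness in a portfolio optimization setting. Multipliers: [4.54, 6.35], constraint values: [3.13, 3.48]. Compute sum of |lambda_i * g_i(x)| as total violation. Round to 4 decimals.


KKT complementary slackness check:
lambda_1 * g_1 = 4.54 * 3.13 = 14.2102
lambda_2 * g_2 = 6.35 * 3.48 = 22.098
Total violation = 14.2102 + 22.098 = 36.3082


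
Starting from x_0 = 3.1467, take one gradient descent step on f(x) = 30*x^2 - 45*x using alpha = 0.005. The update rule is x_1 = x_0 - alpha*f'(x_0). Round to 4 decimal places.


We compute the gradient at x_0 and apply the update.
f'(x) = 60*x - 45
f'(3.1467) = 60*3.1467 - 45 = 143.802
x_1 = 3.1467 - 0.005*143.802 = 2.4277


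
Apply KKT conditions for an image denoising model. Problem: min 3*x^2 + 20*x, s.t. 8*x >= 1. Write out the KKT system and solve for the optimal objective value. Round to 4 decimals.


Step 1: Try lambda = 0 (constraint inactive).
x_unc = -20/(2*3) = -3.3333
Check: 8*-3.3333 = -26.6664 < 1 -- violated!
Step 2: Constraint must be active: 8*x = 1
x* = 1/8 = 0.125
lambda = (2*3*0.125 + 20)/8 = 2.5938
Step 3: Compute optimal value.
f(x*) = 3*0.125^2 + 20*0.125 = 2.5469


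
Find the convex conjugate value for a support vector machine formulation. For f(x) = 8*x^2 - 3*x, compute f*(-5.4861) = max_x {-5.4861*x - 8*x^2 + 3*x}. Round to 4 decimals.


f*(y) = sup_x {y*x - a*x^2 - b*x} = sup_x {(y-b)*x - a*x^2}
FOC: (y - b) - 2a*x = 0 => x* = (y - b)/(2a)
x* = (-5.4861 + 3)/(2*8) = -0.1554
f*(-5.4861) = (y-b)^2/(4a) = (-5.4861 + 3)^2/(4*8)
= 6.1807/32 = 0.1931


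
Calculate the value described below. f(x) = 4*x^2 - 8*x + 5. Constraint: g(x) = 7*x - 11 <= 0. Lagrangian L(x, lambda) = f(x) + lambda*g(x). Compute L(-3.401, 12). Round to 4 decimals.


Step 1: Evaluate f(x).
f(-3.401) = 4*(-3.401)^2 - 8*(-3.401) + 5 = 78.4752
Step 2: Evaluate g(x).
g(-3.401) = 7*-3.401 - 11 = -34.807
Step 3: Compute Lagrangian.
L = 78.4752 + 12*-34.807 = -339.2088


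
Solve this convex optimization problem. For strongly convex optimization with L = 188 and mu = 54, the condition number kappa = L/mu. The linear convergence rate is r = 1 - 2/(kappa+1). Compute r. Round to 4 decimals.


Step 1: Compute the condition number.
kappa = L/mu = 188/54 = 3.4815
Step 2: Compute the convergence rate.
r = 1 - 2/(kappa + 1) = 1 - 2*mu/(L + mu) = (L - mu)/(L + mu) = 134/242 = 0.5537


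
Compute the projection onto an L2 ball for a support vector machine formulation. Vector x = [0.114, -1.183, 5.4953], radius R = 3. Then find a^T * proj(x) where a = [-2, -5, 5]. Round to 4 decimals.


Step 1: Compute ||x|| (intermediates to 6 decimals).
||x|| = sqrt(0.114^2 + (-1.183)^2 + 5.4953^2) = 5.622349
Step 2: Project.
Since ||x|| > R, scale = R/||x|| = 3/5.622349 = 0.533585, proj(x) = scale * x
proj(x) = [0.060829, -0.631231, 2.93221]
Step 3: Dot product.
a^T * proj(x) = -2*0.060829 - 5*(-0.631231) + 5*2.93221 = 17.6955


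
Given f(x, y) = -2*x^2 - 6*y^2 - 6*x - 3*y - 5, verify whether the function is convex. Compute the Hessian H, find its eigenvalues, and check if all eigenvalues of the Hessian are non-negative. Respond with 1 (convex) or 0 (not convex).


The Hessian of f(x,y) = -2*x^2 - 6*y^2 - 6*x - 3*y - 5 is:
H = [[-4, 0], [0, -12]]
Trace = -4 - 12 = -16
Determinant = -4*-12 - (0)^2 = 48
Discriminant = (-16)^2 - 4*48 = 64.0
Eigenvalues: lambda_1 = -12.0, lambda_2 = -4.0
The function is not convex.

0


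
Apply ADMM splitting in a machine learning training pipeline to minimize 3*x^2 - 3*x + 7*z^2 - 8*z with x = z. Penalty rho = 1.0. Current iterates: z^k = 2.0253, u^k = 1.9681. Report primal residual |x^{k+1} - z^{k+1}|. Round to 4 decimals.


ADMM iteration with rho = 1.0, z^k = 2.0253, u^k = 1.9681
Step 1: x-update.
Minimize 3*x^2 - 3*x + (1.0/2)*(x - 2.0253 + 1.9681)^2
FOC: (2*3 + 1.0)*x = 3 + 1.0*(2.0253 - 1.9681)
x^{k+1} = 0.4367
Step 2: z-update.
Minimize 7*z^2 - 8*z + (1.0/2)*(0.4367 - z + 1.9681)^2
FOC: (2*7 + 1.0)*z = 8 + 1.0*(0.4367 + 1.9681)
z^{k+1} = 0.6937
Step 3: u-update.
u^{k+1} = 1.9681 + 0.4367 - 0.6937 = 1.7112
Step 4: Primal residual = |0.4367 - 0.6937| = 0.2569


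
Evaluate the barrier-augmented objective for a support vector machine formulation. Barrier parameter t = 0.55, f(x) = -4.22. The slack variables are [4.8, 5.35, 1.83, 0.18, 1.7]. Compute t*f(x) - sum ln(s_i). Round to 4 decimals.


Step 1: Compute log-barrier.
ln values: [1.5686, 1.6771, 0.6043, -1.7148, 0.5306]
phi = -(1.5686 + 1.6771 + 0.6043 - 1.7148 + 0.5306) = -2.6659
Step 2: Compute augmented objective.
t*f(x) = 0.55*-4.22 = -2.321
Total = -2.321 - 2.6659 = -4.9869


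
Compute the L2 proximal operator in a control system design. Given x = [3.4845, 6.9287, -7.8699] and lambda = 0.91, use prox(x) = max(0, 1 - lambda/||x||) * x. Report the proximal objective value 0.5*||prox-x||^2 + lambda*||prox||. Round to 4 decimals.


Step 1: Compute ||x||.
||x|| = 11.0492
Step 2: Compute scaling factor.
scale = max(0, 1 - 0.91/11.0492) = 0.9176
Step 3: prox(x) = [3.1975, 6.3581, -7.2217]
||prox(x)|| = 10.1392
Step 4: Proximal objective.
0.5*||prox-x||^2 = 0.4141
lambda*||prox|| = 9.2267
Total = 9.6407


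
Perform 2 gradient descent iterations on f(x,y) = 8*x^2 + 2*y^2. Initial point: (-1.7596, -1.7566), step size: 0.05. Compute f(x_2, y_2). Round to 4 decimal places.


Gradient descent on f(x,y) = 8*x^2 + 2*y^2.
Starting point: (-1.7596, -1.7566), alpha = 0.05
Step 1: grad_x = 2*8*-1.7596 = -28.1536, grad_y = 2*2*-1.7566 = -7.0264
  x_1 = -1.7596 - 0.05*-28.1536 = -0.3519
  y_1 = -1.7566 - 0.05*-7.0264 = -1.4053
Step 2: grad_x = 2*8*-0.3519 = -5.6307, grad_y = 2*2*-1.4053 = -5.6211
  x_2 = -0.3519 - 0.05*-5.6307 = -0.0704
  y_2 = -1.4053 - 0.05*-5.6211 = -1.1242
f(-0.0704, -1.1242) = 8*(-0.0704)^2 + 2*(-1.1242)^2 = 2.5674


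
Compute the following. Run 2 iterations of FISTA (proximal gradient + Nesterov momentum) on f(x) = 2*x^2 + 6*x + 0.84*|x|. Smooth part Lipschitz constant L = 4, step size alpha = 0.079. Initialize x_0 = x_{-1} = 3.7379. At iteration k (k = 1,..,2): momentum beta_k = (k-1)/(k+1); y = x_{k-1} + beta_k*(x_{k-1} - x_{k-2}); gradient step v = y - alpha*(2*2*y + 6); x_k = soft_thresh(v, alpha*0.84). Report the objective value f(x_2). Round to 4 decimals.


FISTA on f(x) = 2*x^2 + 6*x + 0.84*|x|
L = 4, alpha = 0.079
Iteration 1: beta = 0.0, y = 3.7379 + 0.0*(3.7379 - 3.7379) = 3.7379
  grad(y) = 20.9516, v = y - alpha*grad = 2.0827
  prox(v) = soft_thresh(2.0827, 0.0664) = 2.0164
Iteration 2: beta = 0.3333, y = 2.0164 + 0.3333*(2.0164 - 3.7379) = 1.4425
  grad(y) = 11.7701, v = y - alpha*grad = 0.5127
  prox(v) = soft_thresh(0.5127, 0.0664) = 0.4463
f(x_2) = 2*0.4463^2 + 6*0.4463 + 0.84*|0.4463| = 3.4513


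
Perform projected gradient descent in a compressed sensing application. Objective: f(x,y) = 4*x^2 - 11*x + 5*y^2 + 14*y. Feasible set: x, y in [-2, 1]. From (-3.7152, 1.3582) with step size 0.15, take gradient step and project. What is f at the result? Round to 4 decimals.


Step 1: Compute gradient at (-3.7152, 1.3582).
grad_x = 2*4*-3.7152 - 11 = -40.7216
grad_y = 2*5*1.3582 + 14 = 27.582
Step 2: Gradient step.
x_raw = -3.7152 - 0.15*-40.7216 = 2.393
y_raw = 1.3582 - 0.15*27.582 = -2.7791
Step 3: Project onto [-2, 1].
x_proj = clip(2.393) = 1.0
y_proj = clip(-2.7791) = -2.0
Step 4: Evaluate f.
f(1.0, -2.0) = -15.0


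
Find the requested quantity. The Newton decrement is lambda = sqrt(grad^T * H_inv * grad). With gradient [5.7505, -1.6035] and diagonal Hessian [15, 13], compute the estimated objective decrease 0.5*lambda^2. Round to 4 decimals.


Step 1: H is diagonal, so H^(-1) * g = [0.3834, -0.1233].
Step 2: g^T H^(-1) g = sum_i g_i^2 / H_ii
  = (5.7505)^2/15 + (-1.6035)^2/13
  = 2.2046 + 0.1978 = 2.4023
Step 3: Objective decrease = 0.5 * g^T H^(-1) g = 1.2012


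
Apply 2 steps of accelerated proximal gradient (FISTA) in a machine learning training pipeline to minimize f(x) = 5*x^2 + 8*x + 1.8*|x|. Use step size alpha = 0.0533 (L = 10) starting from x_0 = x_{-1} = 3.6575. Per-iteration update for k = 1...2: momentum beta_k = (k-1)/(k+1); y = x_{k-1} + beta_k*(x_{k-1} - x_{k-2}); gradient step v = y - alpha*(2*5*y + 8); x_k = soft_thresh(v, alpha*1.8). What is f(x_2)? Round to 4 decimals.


FISTA on f(x) = 5*x^2 + 8*x + 1.8*|x|
L = 10, alpha = 0.0533
Iteration 1: beta = 0.0, y = 3.6575 + 0.0*(3.6575 - 3.6575) = 3.6575
  grad(y) = 44.575, v = y - alpha*grad = 1.2817
  prox(v) = soft_thresh(1.2817, 0.0959) = 1.1857
Iteration 2: beta = 0.3333, y = 1.1857 + 0.3333*(1.1857 - 3.6575) = 0.3618
  grad(y) = 11.6178, v = y - alpha*grad = -0.2574
  prox(v) = soft_thresh(-0.2574, 0.0959) = -0.1615
f(x_2) = 5*(-0.1615)^2 + 8*(-0.1615) + 1.8*|-0.1615| = -0.8709


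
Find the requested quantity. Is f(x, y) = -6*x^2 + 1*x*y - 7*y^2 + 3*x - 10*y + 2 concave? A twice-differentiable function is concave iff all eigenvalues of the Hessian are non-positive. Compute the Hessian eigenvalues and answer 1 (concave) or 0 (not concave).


The Hessian of f(x,y) = -6*x^2 + 1*x*y - 7*y^2 + 3*x - 10*y + 2 is:
H = [[-12, 1], [1, -14]]
Trace = -12 - 14 = -26
Determinant = -12*-14 - (1)^2 = 167
Discriminant = (-26)^2 - 4*167 = 8.0
Eigenvalues: lambda_1 = -14.4142, lambda_2 = -11.5858
The function is concave.

1


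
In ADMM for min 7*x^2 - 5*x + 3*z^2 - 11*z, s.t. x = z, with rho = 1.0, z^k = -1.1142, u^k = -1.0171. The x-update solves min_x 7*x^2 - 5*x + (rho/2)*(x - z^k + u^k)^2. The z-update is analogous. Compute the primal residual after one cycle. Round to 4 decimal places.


ADMM iteration with rho = 1.0, z^k = -1.1142, u^k = -1.0171
Step 1: x-update.
Minimize 7*x^2 - 5*x + (1.0/2)*(x + 1.1142 - 1.0171)^2
FOC: (2*7 + 1.0)*x = 5 + 1.0*(-1.1142 + 1.0171)
x^{k+1} = 0.3269
Step 2: z-update.
Minimize 3*z^2 - 11*z + (1.0/2)*(0.3269 - z - 1.0171)^2
FOC: (2*3 + 1.0)*z = 11 + 1.0*(0.3269 - 1.0171)
z^{k+1} = 1.4728
Step 3: u-update.
u^{k+1} = -1.0171 + 0.3269 - 1.4728 = -2.1631
Step 4: Primal residual = |0.3269 - 1.4728| = 1.146


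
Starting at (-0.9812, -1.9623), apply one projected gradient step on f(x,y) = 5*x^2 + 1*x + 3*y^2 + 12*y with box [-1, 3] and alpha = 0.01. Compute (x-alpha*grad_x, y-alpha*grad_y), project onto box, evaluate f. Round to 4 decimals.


Step 1: Compute gradient at (-0.9812, -1.9623).
grad_x = 2*5*-0.9812 + 1 = -8.812
grad_y = 2*3*-1.9623 + 12 = 0.2262
Step 2: Gradient step.
x_raw = -0.9812 - 0.01*-8.812 = -0.8931
y_raw = -1.9623 - 0.01*0.2262 = -1.9646
Step 3: Project onto [-1, 3].
x_proj = clip(-0.8931) = -0.8931
y_proj = clip(-1.9646) = -1.0
Step 4: Evaluate f.
f(-0.8931, -1.0) = -5.9051


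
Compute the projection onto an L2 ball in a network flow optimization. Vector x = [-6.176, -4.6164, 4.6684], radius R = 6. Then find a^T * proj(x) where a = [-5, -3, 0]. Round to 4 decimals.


Step 1: Compute ||x|| (intermediates to 6 decimals).
||x|| = sqrt((-6.176)^2 + (-4.6164)^2 + 4.6684^2) = 9.013772
Step 2: Project.
Since ||x|| > R, scale = R/||x|| = 6/9.013772 = 0.665648, proj(x) = scale * x
proj(x) = [-4.111042, -3.072897, 3.107511]
Step 3: Dot product.
a^T * proj(x) = -5*(-4.111042) - 3*(-3.072897) + 0*3.107511 = 29.7739


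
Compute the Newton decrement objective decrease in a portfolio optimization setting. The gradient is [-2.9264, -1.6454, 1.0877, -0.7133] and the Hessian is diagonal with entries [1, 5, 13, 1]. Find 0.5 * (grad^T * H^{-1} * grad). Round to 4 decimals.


Step 1: H is diagonal, so H^(-1) * g = [-2.9264, -0.3291, 0.0837, -0.7133].
Step 2: g^T H^(-1) g = sum_i g_i^2 / H_ii
  = (-2.9264)^2/1 + (-1.6454)^2/5 + (1.0877)^2/13 + (-0.7133)^2/1
  = 8.5638 + 0.5415 + 0.091 + 0.5088 = 9.7051
Step 3: Objective decrease = 0.5 * g^T H^(-1) g = 4.8525


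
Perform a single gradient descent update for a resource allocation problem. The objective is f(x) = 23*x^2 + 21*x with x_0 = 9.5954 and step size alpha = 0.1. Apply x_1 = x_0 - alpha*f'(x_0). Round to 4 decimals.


We compute the gradient at x_0 and apply the update.
f'(x) = 46*x + 21
f'(9.5954) = 46*9.5954 + 21 = 462.3884
x_1 = 9.5954 - 0.1*462.3884 = -36.6434


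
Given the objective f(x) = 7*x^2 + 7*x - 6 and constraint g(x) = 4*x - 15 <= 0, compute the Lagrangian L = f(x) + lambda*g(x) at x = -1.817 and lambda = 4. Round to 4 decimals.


Step 1: Evaluate f(x).
f(-1.817) = 7*(-1.817)^2 + 7*(-1.817) - 6 = 4.3914
Step 2: Evaluate g(x).
g(-1.817) = 4*-1.817 - 15 = -22.268
Step 3: Compute Lagrangian.
L = 4.3914 + 4*-22.268 = -84.6806


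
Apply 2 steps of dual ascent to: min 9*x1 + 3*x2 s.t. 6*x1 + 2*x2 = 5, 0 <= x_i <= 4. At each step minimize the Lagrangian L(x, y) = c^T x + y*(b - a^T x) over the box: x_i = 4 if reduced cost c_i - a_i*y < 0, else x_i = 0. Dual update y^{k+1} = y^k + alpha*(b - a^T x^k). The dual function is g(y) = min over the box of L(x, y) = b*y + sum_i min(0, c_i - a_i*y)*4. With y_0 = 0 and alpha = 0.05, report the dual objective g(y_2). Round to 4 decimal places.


Dual ascent for LP: min 9*x1 + 3*x2, 6*x1 + 2*x2 = 5, 0 <= x_i <= 4
Step 1: y^k = 0.0, reduced costs: (9.0, 3.0)
  x^k = (0.0, 0.0), subgradient = b - a^T x = 5.0
  y^{k+1} = 0.0 + 0.05*5.0 = 0.25
Step 2: y^k = 0.25, reduced costs: (7.5, 2.5)
  x^k = (0.0, 0.0), subgradient = b - a^T x = 5.0
  y^{k+1} = 0.25 + 0.05*5.0 = 0.5
Dual objective at y_2 = 0.5: reduced costs (6.0, 2.0), box minimizer x = (0.0, 0.0)
g(y_2) = b*y + (c1 - a1*y)*x1 + (c2 - a2*y)*x2 = 5*0.5 + 6.0*0.0 + 2.0*0.0 = 2.5 + 0.0 + 0.0 = 2.5


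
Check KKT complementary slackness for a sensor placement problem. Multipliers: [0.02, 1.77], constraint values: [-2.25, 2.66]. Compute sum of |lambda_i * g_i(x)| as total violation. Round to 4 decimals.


KKT complementary slackness check:
lambda_1 * g_1 = 0.02 * -2.25 = -0.045
lambda_2 * g_2 = 1.77 * 2.66 = 4.7082
Total violation = 0.045 + 4.7082 = 4.7532


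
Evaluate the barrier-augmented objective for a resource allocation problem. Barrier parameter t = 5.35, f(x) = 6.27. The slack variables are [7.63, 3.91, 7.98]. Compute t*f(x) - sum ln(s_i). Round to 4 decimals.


Step 1: Compute log-barrier.
ln values: [2.0321, 1.3635, 2.0769]
phi = -(2.0321 + 1.3635 + 2.0769) = -5.4726
Step 2: Compute augmented objective.
t*f(x) = 5.35*6.27 = 33.5445
Total = 33.5445 - 5.4726 = 28.0719


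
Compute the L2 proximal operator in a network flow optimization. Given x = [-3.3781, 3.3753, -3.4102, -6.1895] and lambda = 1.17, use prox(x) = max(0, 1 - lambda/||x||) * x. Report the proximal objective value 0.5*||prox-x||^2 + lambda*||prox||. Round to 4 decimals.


Step 1: Compute ||x||.
||x|| = 8.529
Step 2: Compute scaling factor.
scale = max(0, 1 - 1.17/8.529) = 0.8628
Step 3: prox(x) = [-2.9147, 2.9123, -2.9424, -5.3404]
||prox(x)|| = 7.359
Step 4: Proximal objective.
0.5*||prox-x||^2 = 0.6845
lambda*||prox|| = 8.61
Total = 9.2945


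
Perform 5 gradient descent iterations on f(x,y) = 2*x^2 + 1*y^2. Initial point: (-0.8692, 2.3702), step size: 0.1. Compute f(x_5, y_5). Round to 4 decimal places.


Gradient descent on f(x,y) = 2*x^2 + 1*y^2.
Starting point: (-0.8692, 2.3702), alpha = 0.1
Step 1: grad_x = 2*2*-0.8692 = -3.4768, grad_y = 2*1*2.3702 = 4.7404
  x_1 = -0.8692 - 0.1*-3.4768 = -0.5215
  y_1 = 2.3702 - 0.1*4.7404 = 1.8962
Step 2: grad_x = 2*2*-0.5215 = -2.0861, grad_y = 2*1*1.8962 = 3.7923
  x_2 = -0.5215 - 0.1*-2.0861 = -0.3129
  y_2 = 1.8962 - 0.1*3.7923 = 1.5169
Step 3: grad_x = 2*2*-0.3129 = -1.2516, grad_y = 2*1*1.5169 = 3.0339
  x_3 = -0.3129 - 0.1*-1.2516 = -0.1877
  y_3 = 1.5169 - 0.1*3.0339 = 1.2135
Step 4: grad_x = 2*2*-0.1877 = -0.751, grad_y = 2*1*1.2135 = 2.4271
  x_4 = -0.1877 - 0.1*-0.751 = -0.1126
  y_4 = 1.2135 - 0.1*2.4271 = 0.9708
Step 5: grad_x = 2*2*-0.1126 = -0.4506, grad_y = 2*1*0.9708 = 1.9417
  x_5 = -0.1126 - 0.1*-0.4506 = -0.0676
  y_5 = 0.9708 - 0.1*1.9417 = 0.7767
f(-0.0676, 0.7767) = 2*(-0.0676)^2 + 1*0.7767^2 = 0.6123


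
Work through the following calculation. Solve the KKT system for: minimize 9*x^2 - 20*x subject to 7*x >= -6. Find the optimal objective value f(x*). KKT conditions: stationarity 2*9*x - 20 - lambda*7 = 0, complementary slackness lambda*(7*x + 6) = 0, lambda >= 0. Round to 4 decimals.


Step 1: Try lambda = 0 (constraint inactive).
Stationarity: 2*9*x - 20 = 0
x* = 20/(2*9) = 10/9 = 1.1111 (rounded; the exact value 10/9 is used below)
Check constraint: 7*1.1111 = 7.7777 >= -6 -- satisfied.
Step 2: Compute optimal value.
f(x*) = 9*(10/9)^2 - 20*(10/9) = -11.1111


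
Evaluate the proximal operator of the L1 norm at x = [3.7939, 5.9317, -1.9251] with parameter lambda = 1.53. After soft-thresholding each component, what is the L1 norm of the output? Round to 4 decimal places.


Soft-thresholding with lambda = 1.53:
prox(3.7939) = sign(3.7939)*max(|3.7939| - 1.53, 0) = 2.2639
prox(5.9317) = sign(5.9317)*max(|5.9317| - 1.53, 0) = 4.4017
prox(-1.9251) = sign(-1.9251)*max(|-1.9251| - 1.53, 0) = -0.3951
prox(x) = [2.2639, 4.4017, -0.3951]
||prox(x)||_1 = 2.2639 + 4.4017 + 0.3951 = 7.0607


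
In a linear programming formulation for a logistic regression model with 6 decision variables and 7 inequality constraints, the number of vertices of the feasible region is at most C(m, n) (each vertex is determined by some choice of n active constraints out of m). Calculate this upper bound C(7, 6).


Each vertex corresponds to some choice of n active constraints out of m, so the number of vertices is at most C(m, n) = m! / (n!(m-n)!).
m = 7, n = 6
Numerator: 7 * 6 * 5 * 4 * 3 * 2
Denominator: 6! = 720
C(7, 6) = 7


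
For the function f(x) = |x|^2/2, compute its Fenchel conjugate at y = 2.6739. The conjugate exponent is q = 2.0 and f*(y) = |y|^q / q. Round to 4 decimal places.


The conjugate exponent q satisfies 1/p + 1/q = 1.
p = 2, so q = 2/(2 - 1) = 2.0
|y|^q = 2.6739^2.0 = 7.1497
f*(2.6739) = 7.1497 / 2.0 = 3.5749


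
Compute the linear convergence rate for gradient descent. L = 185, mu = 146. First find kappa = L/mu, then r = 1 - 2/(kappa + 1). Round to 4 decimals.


Step 1: Compute the condition number.
kappa = L/mu = 185/146 = 1.2671
Step 2: Compute the convergence rate.
r = 1 - 2/(kappa + 1) = 1 - 2*mu/(L + mu) = (L - mu)/(L + mu) = 39/331 = 0.1178


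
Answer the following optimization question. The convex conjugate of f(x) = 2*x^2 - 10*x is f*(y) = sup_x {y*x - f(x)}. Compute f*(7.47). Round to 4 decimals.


f*(y) = sup_x {y*x - a*x^2 - b*x} = sup_x {(y-b)*x - a*x^2}
FOC: (y - b) - 2a*x = 0 => x* = (y - b)/(2a)
x* = (7.47 + 10)/(2*2) = 4.3675
f*(7.47) = (y-b)^2/(4a) = (7.47 + 10)^2/(4*2)
= 305.2009/8 = 38.1501


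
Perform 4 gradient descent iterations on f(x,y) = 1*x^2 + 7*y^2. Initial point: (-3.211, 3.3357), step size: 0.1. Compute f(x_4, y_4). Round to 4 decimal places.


Gradient descent on f(x,y) = 1*x^2 + 7*y^2.
Starting point: (-3.211, 3.3357), alpha = 0.1
Step 1: grad_x = 2*1*-3.211 = -6.422, grad_y = 2*7*3.3357 = 46.6998
  x_1 = -3.211 - 0.1*-6.422 = -2.5688
  y_1 = 3.3357 - 0.1*46.6998 = -1.3343
Step 2: grad_x = 2*1*-2.5688 = -5.1376, grad_y = 2*7*-1.3343 = -18.6799
  x_2 = -2.5688 - 0.1*-5.1376 = -2.055
  y_2 = -1.3343 - 0.1*-18.6799 = 0.5337
Step 3: grad_x = 2*1*-2.055 = -4.1101, grad_y = 2*7*0.5337 = 7.472
  x_3 = -2.055 - 0.1*-4.1101 = -1.644
  y_3 = 0.5337 - 0.1*7.472 = -0.2135
Step 4: grad_x = 2*1*-1.644 = -3.2881, grad_y = 2*7*-0.2135 = -2.9888
  x_4 = -1.644 - 0.1*-3.2881 = -1.3152
  y_4 = -0.2135 - 0.1*-2.9888 = 0.0854
f(-1.3152, 0.0854) = 1*(-1.3152)^2 + 7*0.0854^2 = 1.7809


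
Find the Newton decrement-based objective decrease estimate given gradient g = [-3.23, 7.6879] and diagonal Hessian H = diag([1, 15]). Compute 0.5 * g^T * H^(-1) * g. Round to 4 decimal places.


Step 1: H is diagonal, so H^(-1) * g = [-3.23, 0.5125].
Step 2: g^T H^(-1) g = sum_i g_i^2 / H_ii
  = (-3.23)^2/1 + (7.6879)^2/15
  = 10.4329 + 3.9403 = 14.3732
Step 3: Objective decrease = 0.5 * g^T H^(-1) g = 7.1866


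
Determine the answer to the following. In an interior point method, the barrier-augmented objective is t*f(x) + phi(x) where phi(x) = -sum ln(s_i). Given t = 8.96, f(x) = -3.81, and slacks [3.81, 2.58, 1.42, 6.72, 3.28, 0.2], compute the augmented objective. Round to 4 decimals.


Step 1: Compute log-barrier.
ln values: [1.3376, 0.9478, 0.3507, 1.9051, 1.1878, -1.6094]
phi = -(1.3376 + 0.9478 + 0.3507 + 1.9051 + 1.1878 - 1.6094) = -4.1196
Step 2: Compute augmented objective.
t*f(x) = 8.96*-3.81 = -34.1376
Total = -34.1376 - 4.1196 = -38.2572


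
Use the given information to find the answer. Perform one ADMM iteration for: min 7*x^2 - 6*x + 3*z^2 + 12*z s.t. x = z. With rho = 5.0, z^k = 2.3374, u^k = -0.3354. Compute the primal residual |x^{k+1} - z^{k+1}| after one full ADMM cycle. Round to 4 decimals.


ADMM iteration with rho = 5.0, z^k = 2.3374, u^k = -0.3354
Step 1: x-update.
Minimize 7*x^2 - 6*x + (5.0/2)*(x - 2.3374 - 0.3354)^2
FOC: (2*7 + 5.0)*x = 6 + 5.0*(2.3374 + 0.3354)
x^{k+1} = 1.0192
Step 2: z-update.
Minimize 3*z^2 + 12*z + (5.0/2)*(1.0192 - z - 0.3354)^2
FOC: (2*3 + 5.0)*z = -12 + 5.0*(1.0192 - 0.3354)
z^{k+1} = -0.7801
Step 3: u-update.
u^{k+1} = -0.3354 + 1.0192 + 0.7801 = 1.4639
Step 4: Primal residual = |1.0192 + 0.7801| = 1.7993


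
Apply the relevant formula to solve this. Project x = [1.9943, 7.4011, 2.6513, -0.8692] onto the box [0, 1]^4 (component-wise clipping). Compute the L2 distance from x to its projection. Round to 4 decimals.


Project each component onto [0, 1].
clip(1.9943) = 1.0, clip(7.4011) = 1.0, clip(2.6513) = 1.0, clip(-0.8692) = 0.0
Projection = [1.0, 1.0, 1.0, 0.0]
Squared diffs: [0.9886, 40.9741, 2.7268, 0.7555]
Distance = sqrt(45.445) = 6.7413


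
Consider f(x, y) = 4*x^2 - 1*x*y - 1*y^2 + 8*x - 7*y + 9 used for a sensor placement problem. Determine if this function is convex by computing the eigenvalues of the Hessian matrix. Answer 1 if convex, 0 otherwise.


The Hessian of f(x,y) = 4*x^2 - 1*x*y - 1*y^2 + 8*x - 7*y + 9 is:
H = [[8, -1], [-1, -2]]
Trace = 8 - 2 = 6
Determinant = 8*-2 - (-1)^2 = -17
Discriminant = (6)^2 - 4*-17 = 104.0
Eigenvalues: lambda_1 = -2.099, lambda_2 = 8.099
The function is not convex.

0


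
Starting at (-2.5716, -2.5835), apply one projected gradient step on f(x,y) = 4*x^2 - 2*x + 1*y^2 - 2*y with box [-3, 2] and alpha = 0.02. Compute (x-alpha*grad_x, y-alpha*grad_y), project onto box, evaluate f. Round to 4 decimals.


Step 1: Compute gradient at (-2.5716, -2.5835).
grad_x = 2*4*-2.5716 - 2 = -22.5728
grad_y = 2*1*-2.5835 - 2 = -7.167
Step 2: Gradient step.
x_raw = -2.5716 - 0.02*-22.5728 = -2.1201
y_raw = -2.5835 - 0.02*-7.167 = -2.4402
Step 3: Project onto [-3, 2].
x_proj = clip(-2.1201) = -2.1201
y_proj = clip(-2.4402) = -2.4402
Step 4: Evaluate f.
f(-2.1201, -2.4402) = 33.055


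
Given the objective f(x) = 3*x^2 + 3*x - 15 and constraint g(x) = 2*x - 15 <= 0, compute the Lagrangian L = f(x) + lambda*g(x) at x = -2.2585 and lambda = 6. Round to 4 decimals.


Step 1: Evaluate f(x).
f(-2.2585) = 3*(-2.2585)^2 + 3*(-2.2585) - 15 = -6.473
Step 2: Evaluate g(x).
g(-2.2585) = 2*-2.2585 - 15 = -19.517
Step 3: Compute Lagrangian.
L = -6.473 + 6*-19.517 = -123.575


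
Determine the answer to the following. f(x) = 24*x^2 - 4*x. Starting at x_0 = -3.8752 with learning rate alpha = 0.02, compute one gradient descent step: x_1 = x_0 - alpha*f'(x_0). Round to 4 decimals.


We compute the gradient at x_0 and apply the update.
f'(x) = 48*x - 4
f'(-3.8752) = 48*-3.8752 - 4 = -190.0096
x_1 = -3.8752 - 0.02*-190.0096 = -0.075


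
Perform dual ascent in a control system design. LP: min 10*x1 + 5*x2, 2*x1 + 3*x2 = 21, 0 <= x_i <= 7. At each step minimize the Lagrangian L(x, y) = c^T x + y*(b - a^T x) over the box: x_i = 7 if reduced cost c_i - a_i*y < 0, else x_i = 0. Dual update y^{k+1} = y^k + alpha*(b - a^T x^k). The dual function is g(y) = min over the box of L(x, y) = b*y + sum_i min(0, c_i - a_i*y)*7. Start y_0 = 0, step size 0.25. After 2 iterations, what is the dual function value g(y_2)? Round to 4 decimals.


Dual ascent for LP: min 10*x1 + 5*x2, 2*x1 + 3*x2 = 21, 0 <= x_i <= 7
Step 1: y^k = 0.0, reduced costs: (10.0, 5.0)
  x^k = (0.0, 0.0), subgradient = b - a^T x = 21.0
  y^{k+1} = 0.0 + 0.25*21.0 = 5.25
Step 2: y^k = 5.25, reduced costs: (-0.5, -10.75)
  x^k = (7.0, 7.0), subgradient = b - a^T x = -14.0
  y^{k+1} = 5.25 + 0.25*-14.0 = 1.75
Dual objective at y_2 = 1.75: reduced costs (6.5, -0.25), box minimizer x = (0.0, 7.0)
g(y_2) = b*y + (c1 - a1*y)*x1 + (c2 - a2*y)*x2 = 21*1.75 + 6.5*0.0 + (-0.25)*7.0 = 36.75 + 0.0 - 1.75 = 35.0


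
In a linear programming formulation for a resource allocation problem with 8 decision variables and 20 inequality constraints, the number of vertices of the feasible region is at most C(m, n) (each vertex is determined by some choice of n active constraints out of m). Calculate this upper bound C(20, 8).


Each vertex corresponds to some choice of n active constraints out of m, so the number of vertices is at most C(m, n) = m! / (n!(m-n)!).
m = 20, n = 8
Numerator: 20 * 19 * 18 * 17 * 16 * 15 * 14 * 13
Denominator: 8! = 40320
C(20, 8) = 125970


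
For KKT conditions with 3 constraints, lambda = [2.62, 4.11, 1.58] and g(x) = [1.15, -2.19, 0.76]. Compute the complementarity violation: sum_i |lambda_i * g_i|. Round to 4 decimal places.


KKT complementary slackness check:
lambda_1 * g_1 = 2.62 * 1.15 = 3.013
lambda_2 * g_2 = 4.11 * -2.19 = -9.0009
lambda_3 * g_3 = 1.58 * 0.76 = 1.2008
Total violation = 3.013 + 9.0009 + 1.2008 = 13.2147


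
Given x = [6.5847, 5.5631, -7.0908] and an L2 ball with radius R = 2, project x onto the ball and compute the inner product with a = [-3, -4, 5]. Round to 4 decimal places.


Step 1: Compute ||x|| (intermediates to 6 decimals).
||x|| = sqrt(6.5847^2 + 5.5631^2 + (-7.0908)^2) = 11.161801
Step 2: Project.
Since ||x|| > R, scale = R/||x|| = 2/11.161801 = 0.179183, proj(x) = scale * x
proj(x) = [1.179866, 0.996813, -1.270551]
Step 3: Dot product.
a^T * proj(x) = -3*1.179866 - 4*0.996813 + 5*(-1.270551) = -13.8796


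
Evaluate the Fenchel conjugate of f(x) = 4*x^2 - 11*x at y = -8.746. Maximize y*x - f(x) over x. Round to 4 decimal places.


f*(y) = sup_x {y*x - a*x^2 - b*x} = sup_x {(y-b)*x - a*x^2}
FOC: (y - b) - 2a*x = 0 => x* = (y - b)/(2a)
x* = (-8.746 + 11)/(2*4) = 0.2818
f*(-8.746) = (y-b)^2/(4a) = (-8.746 + 11)^2/(4*4)
= 5.0805/16 = 0.3175


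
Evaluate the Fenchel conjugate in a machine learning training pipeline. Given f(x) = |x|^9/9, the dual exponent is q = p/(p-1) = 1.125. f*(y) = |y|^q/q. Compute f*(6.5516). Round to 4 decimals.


The conjugate exponent q satisfies 1/p + 1/q = 1.
p = 9, so q = 9/(9 - 1) = 1.125
|y|^q = 6.5516^1.125 = 8.2869
f*(6.5516) = 8.2869 / 1.125 = 7.3661


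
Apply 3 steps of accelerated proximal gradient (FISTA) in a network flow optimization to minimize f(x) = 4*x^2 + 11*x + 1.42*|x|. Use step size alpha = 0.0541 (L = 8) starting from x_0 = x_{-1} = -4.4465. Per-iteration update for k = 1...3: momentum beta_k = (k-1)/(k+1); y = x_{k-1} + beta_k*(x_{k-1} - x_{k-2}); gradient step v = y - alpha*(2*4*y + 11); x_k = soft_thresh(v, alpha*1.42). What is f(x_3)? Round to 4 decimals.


FISTA on f(x) = 4*x^2 + 11*x + 1.42*|x|
L = 8, alpha = 0.0541
Iteration 1: beta = 0.0, y = -4.4465 + 0.0*(-4.4465 + 4.4465) = -4.4465
  grad(y) = -24.572, v = y - alpha*grad = -3.1172
  prox(v) = soft_thresh(-3.1172, 0.0768) = -3.0403
Iteration 2: beta = 0.3333, y = -3.0403 + 0.3333*(-3.0403 + 4.4465) = -2.5716
  grad(y) = -9.5729, v = y - alpha*grad = -2.0537
  prox(v) = soft_thresh(-2.0537, 0.0768) = -1.9769
Iteration 3: beta = 0.5, y = -1.9769 + 0.5*(-1.9769 + 3.0403) = -1.4452
  grad(y) = -0.5614, v = y - alpha*grad = -1.4148
  prox(v) = soft_thresh(-1.4148, 0.0768) = -1.338
f(x_3) = 4*(-1.338)^2 + 11*(-1.338) + 1.42*|-1.338| = -5.6571


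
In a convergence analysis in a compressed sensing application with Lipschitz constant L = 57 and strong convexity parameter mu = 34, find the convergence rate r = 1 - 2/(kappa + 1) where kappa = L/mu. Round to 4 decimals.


Step 1: Compute the condition number.
kappa = L/mu = 57/34 = 1.6765
Step 2: Compute the convergence rate.
r = 1 - 2/(kappa + 1) = 1 - 2*mu/(L + mu) = (L - mu)/(L + mu) = 23/91 = 0.2527


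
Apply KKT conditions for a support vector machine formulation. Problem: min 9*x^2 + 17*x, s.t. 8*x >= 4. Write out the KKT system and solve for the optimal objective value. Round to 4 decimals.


Step 1: Try lambda = 0 (constraint inactive).
x_unc = -17/(2*9) = -0.9444
Check: 8*-0.9444 = -7.5552 < 4 -- violated!
Step 2: Constraint must be active: 8*x = 4
x* = 4/8 = 0.5
lambda = (2*9*0.5 + 17)/8 = 3.25
Step 3: Compute optimal value.
f(x*) = 9*0.5^2 + 17*0.5 = 10.75


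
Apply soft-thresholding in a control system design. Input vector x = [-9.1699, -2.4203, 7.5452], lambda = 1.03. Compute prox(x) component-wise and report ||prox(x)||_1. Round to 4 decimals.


Soft-thresholding with lambda = 1.03:
prox(-9.1699) = sign(-9.1699)*max(|-9.1699| - 1.03, 0) = -8.1399
prox(-2.4203) = sign(-2.4203)*max(|-2.4203| - 1.03, 0) = -1.3903
prox(7.5452) = sign(7.5452)*max(|7.5452| - 1.03, 0) = 6.5152
prox(x) = [-8.1399, -1.3903, 6.5152]
||prox(x)||_1 = 8.1399 + 1.3903 + 6.5152 = 16.0454


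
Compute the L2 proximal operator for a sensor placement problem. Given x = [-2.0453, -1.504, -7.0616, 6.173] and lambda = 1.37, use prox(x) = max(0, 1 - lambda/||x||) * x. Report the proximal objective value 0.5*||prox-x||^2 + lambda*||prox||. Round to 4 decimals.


Step 1: Compute ||x||.
||x|| = 9.7169
Step 2: Compute scaling factor.
scale = max(0, 1 - 1.37/9.7169) = 0.859
Step 3: prox(x) = [-1.7569, -1.2919, -6.066, 5.3027]
||prox(x)|| = 8.3469
Step 4: Proximal objective.
0.5*||prox-x||^2 = 0.9385
lambda*||prox|| = 11.4353
Total = 12.3736


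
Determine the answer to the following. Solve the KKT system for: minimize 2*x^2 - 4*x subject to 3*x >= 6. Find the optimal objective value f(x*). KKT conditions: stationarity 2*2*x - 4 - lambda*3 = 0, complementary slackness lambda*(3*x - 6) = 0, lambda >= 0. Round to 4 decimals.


Step 1: Try lambda = 0 (constraint inactive).
x_unc = 4/(2*2) = 1.0
Check: 3*1.0 = 3.0 < 6 -- violated!
Step 2: Constraint must be active: 3*x = 6
x* = 6/3 = 2.0
lambda = (2*2*2.0 - 4)/3 = 1.3333
Step 3: Compute optimal value.
f(x*) = 2*2.0^2 - 4*2.0 = 0.0


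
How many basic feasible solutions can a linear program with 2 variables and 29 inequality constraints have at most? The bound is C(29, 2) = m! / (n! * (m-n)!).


Each vertex corresponds to some choice of n active constraints out of m, so the number of vertices is at most C(m, n) = m! / (n!(m-n)!).
m = 29, n = 2
Numerator: 29 * 28
Denominator: 2! = 2
C(29, 2) = 406


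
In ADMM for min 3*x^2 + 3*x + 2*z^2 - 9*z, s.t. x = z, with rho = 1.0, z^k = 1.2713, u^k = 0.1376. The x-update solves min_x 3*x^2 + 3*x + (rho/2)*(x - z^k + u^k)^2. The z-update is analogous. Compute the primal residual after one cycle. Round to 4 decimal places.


ADMM iteration with rho = 1.0, z^k = 1.2713, u^k = 0.1376
Step 1: x-update.
Minimize 3*x^2 + 3*x + (1.0/2)*(x - 1.2713 + 0.1376)^2
FOC: (2*3 + 1.0)*x = -3 + 1.0*(1.2713 - 0.1376)
x^{k+1} = -0.2666
Step 2: z-update.
Minimize 2*z^2 - 9*z + (1.0/2)*(-0.2666 - z + 0.1376)^2
FOC: (2*2 + 1.0)*z = 9 + 1.0*(-0.2666 + 0.1376)
z^{k+1} = 1.7742
Step 3: u-update.
u^{k+1} = 0.1376 - 0.2666 - 1.7742 = -1.9032
Step 4: Primal residual = |-0.2666 - 1.7742| = 2.0408


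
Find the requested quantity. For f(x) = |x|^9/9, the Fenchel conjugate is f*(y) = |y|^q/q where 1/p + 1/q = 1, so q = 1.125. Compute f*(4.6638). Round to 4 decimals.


The conjugate exponent q satisfies 1/p + 1/q = 1.
p = 9, so q = 9/(9 - 1) = 1.125
|y|^q = 4.6638^1.125 = 5.6537
f*(4.6638) = 5.6537 / 1.125 = 5.0255


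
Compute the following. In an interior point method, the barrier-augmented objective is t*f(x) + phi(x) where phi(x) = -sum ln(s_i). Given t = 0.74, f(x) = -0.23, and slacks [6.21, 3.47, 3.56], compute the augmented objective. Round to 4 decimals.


Step 1: Compute log-barrier.
ln values: [1.8262, 1.2442, 1.2698]
phi = -(1.8262 + 1.2442 + 1.2698) = -4.3401
Step 2: Compute augmented objective.
t*f(x) = 0.74*-0.23 = -0.1702
Total = -0.1702 - 4.3401 = -4.5103


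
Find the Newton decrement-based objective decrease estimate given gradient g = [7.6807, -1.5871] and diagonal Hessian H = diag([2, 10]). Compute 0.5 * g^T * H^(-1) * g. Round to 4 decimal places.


Step 1: H is diagonal, so H^(-1) * g = [3.8404, -0.1587].
Step 2: g^T H^(-1) g = sum_i g_i^2 / H_ii
  = (7.6807)^2/2 + (-1.5871)^2/10
  = 29.4966 + 0.2519 = 29.7485
Step 3: Objective decrease = 0.5 * g^T H^(-1) g = 14.8742
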